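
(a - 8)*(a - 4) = a^2 - 12*a + 32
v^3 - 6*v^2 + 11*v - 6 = (v - 3)*(v - 2)*(v - 1)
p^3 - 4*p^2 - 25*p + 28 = (p - 7)*(p - 1)*(p + 4)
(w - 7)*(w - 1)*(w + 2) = w^3 - 6*w^2 - 9*w + 14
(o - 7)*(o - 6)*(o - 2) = o^3 - 15*o^2 + 68*o - 84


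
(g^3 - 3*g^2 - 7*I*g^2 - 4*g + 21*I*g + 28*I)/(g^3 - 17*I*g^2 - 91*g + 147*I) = (g^2 - 3*g - 4)/(g^2 - 10*I*g - 21)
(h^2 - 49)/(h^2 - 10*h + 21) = (h + 7)/(h - 3)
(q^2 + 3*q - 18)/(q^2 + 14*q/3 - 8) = 3*(q - 3)/(3*q - 4)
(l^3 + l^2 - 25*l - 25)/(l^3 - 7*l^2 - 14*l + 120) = (l^2 + 6*l + 5)/(l^2 - 2*l - 24)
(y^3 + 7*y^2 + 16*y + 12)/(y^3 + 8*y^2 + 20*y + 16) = (y + 3)/(y + 4)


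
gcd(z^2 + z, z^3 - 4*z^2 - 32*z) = z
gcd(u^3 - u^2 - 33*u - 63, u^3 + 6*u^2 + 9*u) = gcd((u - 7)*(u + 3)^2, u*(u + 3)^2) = u^2 + 6*u + 9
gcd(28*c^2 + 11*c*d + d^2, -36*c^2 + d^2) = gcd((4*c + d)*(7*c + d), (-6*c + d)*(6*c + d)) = 1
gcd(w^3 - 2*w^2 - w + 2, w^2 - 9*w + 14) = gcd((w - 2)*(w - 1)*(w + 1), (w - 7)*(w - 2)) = w - 2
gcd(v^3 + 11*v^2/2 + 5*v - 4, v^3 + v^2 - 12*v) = v + 4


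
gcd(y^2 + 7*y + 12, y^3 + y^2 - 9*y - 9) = y + 3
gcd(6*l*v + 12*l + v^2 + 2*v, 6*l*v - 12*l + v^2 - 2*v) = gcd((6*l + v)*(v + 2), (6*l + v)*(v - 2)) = 6*l + v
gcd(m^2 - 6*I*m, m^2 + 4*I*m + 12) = 1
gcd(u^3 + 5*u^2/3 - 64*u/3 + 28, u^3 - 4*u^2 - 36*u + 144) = u + 6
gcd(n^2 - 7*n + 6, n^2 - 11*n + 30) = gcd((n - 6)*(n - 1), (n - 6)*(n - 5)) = n - 6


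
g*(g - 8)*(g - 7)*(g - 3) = g^4 - 18*g^3 + 101*g^2 - 168*g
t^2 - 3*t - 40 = (t - 8)*(t + 5)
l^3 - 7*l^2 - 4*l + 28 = (l - 7)*(l - 2)*(l + 2)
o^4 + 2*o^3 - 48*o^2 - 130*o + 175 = (o - 7)*(o - 1)*(o + 5)^2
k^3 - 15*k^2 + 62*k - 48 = (k - 8)*(k - 6)*(k - 1)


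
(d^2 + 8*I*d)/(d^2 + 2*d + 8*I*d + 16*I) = d/(d + 2)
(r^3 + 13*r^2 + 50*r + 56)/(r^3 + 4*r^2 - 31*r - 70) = (r + 4)/(r - 5)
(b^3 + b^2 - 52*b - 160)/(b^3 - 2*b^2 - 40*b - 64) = (b + 5)/(b + 2)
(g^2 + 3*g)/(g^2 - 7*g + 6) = g*(g + 3)/(g^2 - 7*g + 6)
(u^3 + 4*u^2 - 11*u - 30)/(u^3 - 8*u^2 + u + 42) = (u + 5)/(u - 7)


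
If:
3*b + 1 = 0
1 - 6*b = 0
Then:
No Solution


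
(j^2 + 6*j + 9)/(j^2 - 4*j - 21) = (j + 3)/(j - 7)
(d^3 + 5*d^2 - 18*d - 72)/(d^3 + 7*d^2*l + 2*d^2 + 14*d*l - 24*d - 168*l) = (d + 3)/(d + 7*l)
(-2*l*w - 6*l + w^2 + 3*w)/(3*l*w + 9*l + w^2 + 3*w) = (-2*l + w)/(3*l + w)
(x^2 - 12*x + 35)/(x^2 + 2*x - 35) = (x - 7)/(x + 7)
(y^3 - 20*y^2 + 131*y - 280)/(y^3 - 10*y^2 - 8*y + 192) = (y^2 - 12*y + 35)/(y^2 - 2*y - 24)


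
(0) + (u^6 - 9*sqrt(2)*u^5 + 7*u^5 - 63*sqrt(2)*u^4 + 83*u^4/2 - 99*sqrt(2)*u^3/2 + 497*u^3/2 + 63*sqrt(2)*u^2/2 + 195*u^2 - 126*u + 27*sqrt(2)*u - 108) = u^6 - 9*sqrt(2)*u^5 + 7*u^5 - 63*sqrt(2)*u^4 + 83*u^4/2 - 99*sqrt(2)*u^3/2 + 497*u^3/2 + 63*sqrt(2)*u^2/2 + 195*u^2 - 126*u + 27*sqrt(2)*u - 108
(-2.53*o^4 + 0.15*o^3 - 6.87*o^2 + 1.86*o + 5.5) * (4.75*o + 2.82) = -12.0175*o^5 - 6.4221*o^4 - 32.2095*o^3 - 10.5384*o^2 + 31.3702*o + 15.51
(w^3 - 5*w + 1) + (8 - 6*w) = w^3 - 11*w + 9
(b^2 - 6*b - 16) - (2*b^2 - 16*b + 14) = -b^2 + 10*b - 30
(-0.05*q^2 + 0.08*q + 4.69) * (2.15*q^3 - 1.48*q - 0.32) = -0.1075*q^5 + 0.172*q^4 + 10.1575*q^3 - 0.1024*q^2 - 6.9668*q - 1.5008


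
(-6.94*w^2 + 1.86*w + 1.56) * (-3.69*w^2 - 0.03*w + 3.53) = 25.6086*w^4 - 6.6552*w^3 - 30.3104*w^2 + 6.519*w + 5.5068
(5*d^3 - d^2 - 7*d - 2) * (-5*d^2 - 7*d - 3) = -25*d^5 - 30*d^4 + 27*d^3 + 62*d^2 + 35*d + 6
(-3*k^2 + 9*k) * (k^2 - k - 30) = -3*k^4 + 12*k^3 + 81*k^2 - 270*k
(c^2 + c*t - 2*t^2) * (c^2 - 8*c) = c^4 + c^3*t - 8*c^3 - 2*c^2*t^2 - 8*c^2*t + 16*c*t^2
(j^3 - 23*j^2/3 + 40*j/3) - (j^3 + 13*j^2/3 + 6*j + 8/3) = -12*j^2 + 22*j/3 - 8/3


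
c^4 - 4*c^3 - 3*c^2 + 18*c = c*(c - 3)^2*(c + 2)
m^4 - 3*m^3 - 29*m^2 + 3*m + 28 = (m - 7)*(m - 1)*(m + 1)*(m + 4)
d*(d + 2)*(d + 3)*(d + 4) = d^4 + 9*d^3 + 26*d^2 + 24*d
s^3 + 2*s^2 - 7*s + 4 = (s - 1)^2*(s + 4)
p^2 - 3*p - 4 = (p - 4)*(p + 1)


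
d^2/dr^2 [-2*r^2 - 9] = -4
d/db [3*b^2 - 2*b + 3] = 6*b - 2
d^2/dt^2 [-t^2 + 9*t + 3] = -2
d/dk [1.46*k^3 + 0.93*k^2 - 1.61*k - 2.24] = 4.38*k^2 + 1.86*k - 1.61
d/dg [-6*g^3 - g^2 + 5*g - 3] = -18*g^2 - 2*g + 5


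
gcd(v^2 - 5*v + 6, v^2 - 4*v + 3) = v - 3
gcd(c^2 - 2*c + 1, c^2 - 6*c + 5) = c - 1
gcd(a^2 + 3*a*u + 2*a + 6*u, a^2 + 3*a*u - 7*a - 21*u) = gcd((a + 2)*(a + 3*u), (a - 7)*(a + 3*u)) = a + 3*u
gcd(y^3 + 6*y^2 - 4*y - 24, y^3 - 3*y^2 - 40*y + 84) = y^2 + 4*y - 12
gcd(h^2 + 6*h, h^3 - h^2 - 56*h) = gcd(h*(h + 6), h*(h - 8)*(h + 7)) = h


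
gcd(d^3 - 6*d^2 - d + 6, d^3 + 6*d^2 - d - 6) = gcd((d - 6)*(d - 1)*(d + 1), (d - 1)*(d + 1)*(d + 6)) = d^2 - 1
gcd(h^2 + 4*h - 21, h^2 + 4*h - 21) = h^2 + 4*h - 21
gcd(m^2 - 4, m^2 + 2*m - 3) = 1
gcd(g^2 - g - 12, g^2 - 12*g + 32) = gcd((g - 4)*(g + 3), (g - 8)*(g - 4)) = g - 4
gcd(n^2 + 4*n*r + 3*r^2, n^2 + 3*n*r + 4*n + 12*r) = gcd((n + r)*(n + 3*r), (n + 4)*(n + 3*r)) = n + 3*r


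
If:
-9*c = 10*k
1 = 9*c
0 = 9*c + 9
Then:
No Solution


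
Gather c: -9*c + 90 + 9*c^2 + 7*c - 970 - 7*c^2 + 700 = 2*c^2 - 2*c - 180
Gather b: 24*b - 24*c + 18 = 24*b - 24*c + 18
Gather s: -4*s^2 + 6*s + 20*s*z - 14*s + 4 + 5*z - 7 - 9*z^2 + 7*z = -4*s^2 + s*(20*z - 8) - 9*z^2 + 12*z - 3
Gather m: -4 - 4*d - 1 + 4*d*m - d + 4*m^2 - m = -5*d + 4*m^2 + m*(4*d - 1) - 5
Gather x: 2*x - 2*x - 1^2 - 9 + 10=0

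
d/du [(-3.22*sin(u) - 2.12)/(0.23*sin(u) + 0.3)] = -0.4784*cos(u)/(0.23*sin(u) + 0.3)^2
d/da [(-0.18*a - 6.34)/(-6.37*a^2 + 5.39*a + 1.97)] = (-1.1466*a^2 - 80.7716*a + 33.818)/(40.5769*a^4 - 68.6686*a^3 + 3.9543*a^2 + 21.2366*a + 3.8809)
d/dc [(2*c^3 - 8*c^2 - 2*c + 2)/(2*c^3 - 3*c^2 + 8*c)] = 2*(5*c^4 + 20*c^3 - 41*c^2 + 6*c - 8)/(c^2*(4*c^4 - 12*c^3 + 41*c^2 - 48*c + 64))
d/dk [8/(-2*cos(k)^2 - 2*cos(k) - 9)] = -(16*sin(k) + 16*sin(2*k))/(2*cos(k) + cos(2*k) + 10)^2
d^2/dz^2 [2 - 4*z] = 0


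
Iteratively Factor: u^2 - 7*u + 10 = (u - 5)*(u - 2)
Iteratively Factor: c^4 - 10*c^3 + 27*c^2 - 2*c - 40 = (c - 4)*(c^3 - 6*c^2 + 3*c + 10) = (c - 5)*(c - 4)*(c^2 - c - 2) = (c - 5)*(c - 4)*(c - 2)*(c + 1)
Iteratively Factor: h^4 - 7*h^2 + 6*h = (h - 2)*(h^3 + 2*h^2 - 3*h) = (h - 2)*(h + 3)*(h^2 - h) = h*(h - 2)*(h + 3)*(h - 1)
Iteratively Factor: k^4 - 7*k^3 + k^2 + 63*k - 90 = (k + 3)*(k^3 - 10*k^2 + 31*k - 30) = (k - 2)*(k + 3)*(k^2 - 8*k + 15) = (k - 5)*(k - 2)*(k + 3)*(k - 3)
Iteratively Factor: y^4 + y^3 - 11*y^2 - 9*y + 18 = (y - 1)*(y^3 + 2*y^2 - 9*y - 18) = (y - 3)*(y - 1)*(y^2 + 5*y + 6) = (y - 3)*(y - 1)*(y + 2)*(y + 3)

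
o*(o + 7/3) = o^2 + 7*o/3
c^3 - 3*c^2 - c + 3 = (c - 3)*(c - 1)*(c + 1)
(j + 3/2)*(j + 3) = j^2 + 9*j/2 + 9/2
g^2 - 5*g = g*(g - 5)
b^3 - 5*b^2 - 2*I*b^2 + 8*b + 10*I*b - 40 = (b - 5)*(b - 4*I)*(b + 2*I)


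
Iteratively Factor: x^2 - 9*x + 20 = (x - 4)*(x - 5)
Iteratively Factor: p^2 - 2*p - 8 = (p - 4)*(p + 2)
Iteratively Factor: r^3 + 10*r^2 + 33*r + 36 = (r + 3)*(r^2 + 7*r + 12) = (r + 3)*(r + 4)*(r + 3)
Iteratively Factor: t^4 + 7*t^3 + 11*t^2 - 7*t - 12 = (t + 1)*(t^3 + 6*t^2 + 5*t - 12) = (t - 1)*(t + 1)*(t^2 + 7*t + 12) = (t - 1)*(t + 1)*(t + 4)*(t + 3)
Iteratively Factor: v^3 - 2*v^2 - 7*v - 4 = (v + 1)*(v^2 - 3*v - 4) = (v + 1)^2*(v - 4)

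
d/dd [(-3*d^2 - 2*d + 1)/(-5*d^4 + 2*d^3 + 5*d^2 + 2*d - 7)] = 2*(-15*d^5 - 12*d^4 + 14*d^3 - d^2 + 16*d + 6)/(25*d^8 - 20*d^7 - 46*d^6 + 103*d^4 - 8*d^3 - 66*d^2 - 28*d + 49)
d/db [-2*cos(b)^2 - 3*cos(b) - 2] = (4*cos(b) + 3)*sin(b)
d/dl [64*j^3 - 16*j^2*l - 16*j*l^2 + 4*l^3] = -16*j^2 - 32*j*l + 12*l^2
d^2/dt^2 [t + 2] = 0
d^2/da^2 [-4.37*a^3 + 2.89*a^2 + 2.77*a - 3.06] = 5.78 - 26.22*a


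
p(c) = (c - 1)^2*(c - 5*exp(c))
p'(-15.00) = 736.00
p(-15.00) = -3840.00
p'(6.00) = -70515.04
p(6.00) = -50278.60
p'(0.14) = 6.14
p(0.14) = -4.15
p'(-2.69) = 31.35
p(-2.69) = -41.25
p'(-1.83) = 16.48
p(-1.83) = -21.08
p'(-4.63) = 82.83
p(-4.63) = -148.30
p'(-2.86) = 34.92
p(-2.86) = -46.88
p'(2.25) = -185.53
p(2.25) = -70.61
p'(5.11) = -20742.76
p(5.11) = -13906.28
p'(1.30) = -11.79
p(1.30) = -1.53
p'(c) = (1 - 5*exp(c))*(c - 1)^2 + (c - 5*exp(c))*(2*c - 2) = (c - 1)*(2*c + (1 - 5*exp(c))*(c - 1) - 10*exp(c))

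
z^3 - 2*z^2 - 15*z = z*(z - 5)*(z + 3)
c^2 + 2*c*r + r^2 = (c + r)^2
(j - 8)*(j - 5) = j^2 - 13*j + 40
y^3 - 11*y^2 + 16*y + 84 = (y - 7)*(y - 6)*(y + 2)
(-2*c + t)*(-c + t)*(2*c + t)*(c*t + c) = 4*c^4*t + 4*c^4 - 4*c^3*t^2 - 4*c^3*t - c^2*t^3 - c^2*t^2 + c*t^4 + c*t^3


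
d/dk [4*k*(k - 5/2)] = 8*k - 10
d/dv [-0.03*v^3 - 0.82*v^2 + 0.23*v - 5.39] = -0.09*v^2 - 1.64*v + 0.23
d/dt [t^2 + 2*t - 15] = 2*t + 2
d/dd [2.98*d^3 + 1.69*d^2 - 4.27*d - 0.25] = 8.94*d^2 + 3.38*d - 4.27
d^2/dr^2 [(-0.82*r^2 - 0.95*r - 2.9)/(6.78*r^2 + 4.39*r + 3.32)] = (-38.526672*r^3 - 689.102928*r^2 - 389.59236*r + 28.392884)/(311.665752*r^6 + 605.403828*r^5 + 849.839778*r^4 + 677.507383*r^3 + 416.145732*r^2 + 145.165008*r + 36.594368)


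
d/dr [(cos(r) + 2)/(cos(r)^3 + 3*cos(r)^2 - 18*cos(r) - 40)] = (sin(r) + sin(2*r))/((cos(r) - 4)^2*(cos(r) + 5)^2)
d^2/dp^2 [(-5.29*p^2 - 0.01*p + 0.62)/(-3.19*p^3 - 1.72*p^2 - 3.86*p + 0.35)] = (107.663138*p^6 + 0.610566000000176*p^5 - 466.208292*p^4 - 42.1709019999999*p^3 - 37.5696359999999*p^2 - 28.815084*p - 17.898914)/(32.461759*p^9 + 52.508676*p^8 + 146.151126*p^7 + 121.477831*p^6 + 165.325164*p^5 + 47.917476*p^4 + 44.742461*p^3 - 15.01248*p^2 + 1.41855*p - 0.042875)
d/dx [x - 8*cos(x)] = 8*sin(x) + 1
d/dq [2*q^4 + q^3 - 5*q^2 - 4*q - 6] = 8*q^3 + 3*q^2 - 10*q - 4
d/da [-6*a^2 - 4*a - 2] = -12*a - 4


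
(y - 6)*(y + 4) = y^2 - 2*y - 24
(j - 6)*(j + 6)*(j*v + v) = j^3*v + j^2*v - 36*j*v - 36*v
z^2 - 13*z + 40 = (z - 8)*(z - 5)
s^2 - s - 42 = (s - 7)*(s + 6)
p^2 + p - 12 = (p - 3)*(p + 4)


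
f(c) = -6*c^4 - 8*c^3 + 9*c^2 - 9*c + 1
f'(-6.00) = 4203.00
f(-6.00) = -5669.00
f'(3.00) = -819.00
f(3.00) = -647.00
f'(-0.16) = -12.40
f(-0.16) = 2.70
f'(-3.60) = 734.90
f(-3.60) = -484.48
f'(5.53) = -4702.10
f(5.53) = -6737.59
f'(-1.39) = -15.94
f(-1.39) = 29.99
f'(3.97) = -1817.50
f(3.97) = -1883.88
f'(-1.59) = -1.82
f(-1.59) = 31.87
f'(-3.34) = 557.38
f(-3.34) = -317.15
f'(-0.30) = -15.91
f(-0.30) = 4.68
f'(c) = -24*c^3 - 24*c^2 + 18*c - 9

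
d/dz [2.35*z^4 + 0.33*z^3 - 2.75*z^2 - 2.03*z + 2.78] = 9.4*z^3 + 0.99*z^2 - 5.5*z - 2.03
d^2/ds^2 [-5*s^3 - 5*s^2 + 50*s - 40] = -30*s - 10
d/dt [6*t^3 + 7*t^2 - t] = 18*t^2 + 14*t - 1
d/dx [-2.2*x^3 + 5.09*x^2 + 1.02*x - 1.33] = -6.6*x^2 + 10.18*x + 1.02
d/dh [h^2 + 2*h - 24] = 2*h + 2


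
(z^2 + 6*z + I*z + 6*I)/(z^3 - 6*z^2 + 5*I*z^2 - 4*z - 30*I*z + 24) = (z + 6)/(z^2 + z*(-6 + 4*I) - 24*I)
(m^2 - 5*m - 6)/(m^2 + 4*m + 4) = (m^2 - 5*m - 6)/(m^2 + 4*m + 4)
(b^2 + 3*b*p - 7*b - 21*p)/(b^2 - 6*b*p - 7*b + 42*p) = (-b - 3*p)/(-b + 6*p)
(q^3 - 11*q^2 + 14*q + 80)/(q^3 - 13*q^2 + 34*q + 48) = (q^2 - 3*q - 10)/(q^2 - 5*q - 6)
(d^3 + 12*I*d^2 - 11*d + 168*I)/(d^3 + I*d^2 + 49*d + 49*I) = (d^2 + 5*I*d + 24)/(d^2 - 6*I*d + 7)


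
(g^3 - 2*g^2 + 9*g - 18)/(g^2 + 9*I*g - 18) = (g^2 - g*(2 + 3*I) + 6*I)/(g + 6*I)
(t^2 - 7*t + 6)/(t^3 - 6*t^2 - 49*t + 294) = (t - 1)/(t^2 - 49)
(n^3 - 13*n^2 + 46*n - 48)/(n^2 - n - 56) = (n^2 - 5*n + 6)/(n + 7)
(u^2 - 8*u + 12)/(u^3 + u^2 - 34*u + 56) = (u - 6)/(u^2 + 3*u - 28)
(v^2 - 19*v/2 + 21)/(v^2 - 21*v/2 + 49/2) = (v - 6)/(v - 7)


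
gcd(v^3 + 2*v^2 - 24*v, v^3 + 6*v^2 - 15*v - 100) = v - 4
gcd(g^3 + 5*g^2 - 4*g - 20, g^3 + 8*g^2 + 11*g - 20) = g + 5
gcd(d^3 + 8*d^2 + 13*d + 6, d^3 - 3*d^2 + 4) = d + 1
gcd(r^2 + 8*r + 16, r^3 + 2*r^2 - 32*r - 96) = r^2 + 8*r + 16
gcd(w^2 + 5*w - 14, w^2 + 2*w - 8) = w - 2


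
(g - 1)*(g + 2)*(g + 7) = g^3 + 8*g^2 + 5*g - 14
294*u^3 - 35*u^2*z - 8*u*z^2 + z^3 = (-7*u + z)^2*(6*u + z)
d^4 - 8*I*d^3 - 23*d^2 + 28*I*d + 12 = (d - 3*I)*(d - 2*I)^2*(d - I)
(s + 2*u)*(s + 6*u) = s^2 + 8*s*u + 12*u^2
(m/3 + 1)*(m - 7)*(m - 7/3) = m^3/3 - 19*m^2/9 - 35*m/9 + 49/3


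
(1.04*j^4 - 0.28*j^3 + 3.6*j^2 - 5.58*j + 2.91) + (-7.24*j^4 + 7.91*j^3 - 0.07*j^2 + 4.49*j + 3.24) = -6.2*j^4 + 7.63*j^3 + 3.53*j^2 - 1.09*j + 6.15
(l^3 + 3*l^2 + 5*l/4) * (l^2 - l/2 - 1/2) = l^5 + 5*l^4/2 - 3*l^3/4 - 17*l^2/8 - 5*l/8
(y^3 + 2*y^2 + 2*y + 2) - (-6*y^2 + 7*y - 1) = y^3 + 8*y^2 - 5*y + 3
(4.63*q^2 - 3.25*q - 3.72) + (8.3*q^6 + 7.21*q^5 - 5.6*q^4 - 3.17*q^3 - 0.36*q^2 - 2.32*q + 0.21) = 8.3*q^6 + 7.21*q^5 - 5.6*q^4 - 3.17*q^3 + 4.27*q^2 - 5.57*q - 3.51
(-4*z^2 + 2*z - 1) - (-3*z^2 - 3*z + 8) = -z^2 + 5*z - 9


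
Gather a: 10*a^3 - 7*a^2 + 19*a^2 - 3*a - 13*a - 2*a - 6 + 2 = 10*a^3 + 12*a^2 - 18*a - 4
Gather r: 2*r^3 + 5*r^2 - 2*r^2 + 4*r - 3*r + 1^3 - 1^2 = 2*r^3 + 3*r^2 + r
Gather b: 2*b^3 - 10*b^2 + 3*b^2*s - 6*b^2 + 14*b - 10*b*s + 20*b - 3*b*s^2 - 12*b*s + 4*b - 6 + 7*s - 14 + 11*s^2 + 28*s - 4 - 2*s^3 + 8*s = 2*b^3 + b^2*(3*s - 16) + b*(-3*s^2 - 22*s + 38) - 2*s^3 + 11*s^2 + 43*s - 24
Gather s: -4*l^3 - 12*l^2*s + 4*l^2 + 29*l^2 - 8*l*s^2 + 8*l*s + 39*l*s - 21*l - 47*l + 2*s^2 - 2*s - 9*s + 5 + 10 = -4*l^3 + 33*l^2 - 68*l + s^2*(2 - 8*l) + s*(-12*l^2 + 47*l - 11) + 15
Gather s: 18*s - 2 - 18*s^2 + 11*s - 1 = -18*s^2 + 29*s - 3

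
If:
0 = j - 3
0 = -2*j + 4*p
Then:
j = 3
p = 3/2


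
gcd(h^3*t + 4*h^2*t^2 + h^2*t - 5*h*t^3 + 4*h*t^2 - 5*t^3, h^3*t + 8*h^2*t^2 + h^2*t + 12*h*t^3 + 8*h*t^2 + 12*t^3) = h*t + t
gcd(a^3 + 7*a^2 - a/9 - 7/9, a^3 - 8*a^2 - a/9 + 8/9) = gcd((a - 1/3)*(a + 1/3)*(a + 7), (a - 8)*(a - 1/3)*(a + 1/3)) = a^2 - 1/9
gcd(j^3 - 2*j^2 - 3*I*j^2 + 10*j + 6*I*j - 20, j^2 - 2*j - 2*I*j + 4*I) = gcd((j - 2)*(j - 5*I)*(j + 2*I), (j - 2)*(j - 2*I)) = j - 2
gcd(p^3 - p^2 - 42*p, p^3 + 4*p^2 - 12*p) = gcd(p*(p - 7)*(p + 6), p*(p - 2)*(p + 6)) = p^2 + 6*p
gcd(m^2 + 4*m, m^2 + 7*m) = m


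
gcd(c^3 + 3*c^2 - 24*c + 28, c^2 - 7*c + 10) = c - 2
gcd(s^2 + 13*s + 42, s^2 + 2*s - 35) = s + 7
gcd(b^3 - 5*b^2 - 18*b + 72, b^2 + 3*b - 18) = b - 3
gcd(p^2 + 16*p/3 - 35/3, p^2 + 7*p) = p + 7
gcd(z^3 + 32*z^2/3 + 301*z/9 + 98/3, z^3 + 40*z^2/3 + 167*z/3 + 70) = z^2 + 25*z/3 + 14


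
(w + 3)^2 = w^2 + 6*w + 9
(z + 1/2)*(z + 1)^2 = z^3 + 5*z^2/2 + 2*z + 1/2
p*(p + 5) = p^2 + 5*p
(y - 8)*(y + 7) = y^2 - y - 56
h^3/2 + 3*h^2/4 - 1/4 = (h/2 + 1/2)*(h - 1/2)*(h + 1)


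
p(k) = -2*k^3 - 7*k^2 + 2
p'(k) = -6*k^2 - 14*k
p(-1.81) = -9.07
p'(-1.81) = 5.68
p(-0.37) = 1.14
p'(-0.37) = 4.36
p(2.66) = -85.17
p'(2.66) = -79.69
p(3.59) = -180.75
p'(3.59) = -127.59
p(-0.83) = -1.68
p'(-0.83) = 7.49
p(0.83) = -3.97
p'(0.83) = -15.75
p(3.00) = -115.00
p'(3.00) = -96.00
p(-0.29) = 1.46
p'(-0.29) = 3.56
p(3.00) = -115.00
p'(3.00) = -96.00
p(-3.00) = -7.00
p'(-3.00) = -12.00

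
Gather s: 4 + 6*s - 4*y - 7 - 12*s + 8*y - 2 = -6*s + 4*y - 5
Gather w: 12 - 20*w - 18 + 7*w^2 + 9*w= 7*w^2 - 11*w - 6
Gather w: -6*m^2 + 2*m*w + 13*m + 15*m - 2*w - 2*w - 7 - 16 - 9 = -6*m^2 + 28*m + w*(2*m - 4) - 32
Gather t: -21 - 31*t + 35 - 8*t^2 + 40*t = -8*t^2 + 9*t + 14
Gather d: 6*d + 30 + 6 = 6*d + 36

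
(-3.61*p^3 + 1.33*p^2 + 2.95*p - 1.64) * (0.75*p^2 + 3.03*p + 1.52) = -2.7075*p^5 - 9.9408*p^4 + 0.7552*p^3 + 9.7301*p^2 - 0.485199999999999*p - 2.4928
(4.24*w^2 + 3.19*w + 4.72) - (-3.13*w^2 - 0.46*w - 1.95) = 7.37*w^2 + 3.65*w + 6.67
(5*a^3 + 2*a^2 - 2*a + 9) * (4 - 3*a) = -15*a^4 + 14*a^3 + 14*a^2 - 35*a + 36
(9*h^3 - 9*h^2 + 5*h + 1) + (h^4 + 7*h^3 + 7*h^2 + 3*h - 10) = h^4 + 16*h^3 - 2*h^2 + 8*h - 9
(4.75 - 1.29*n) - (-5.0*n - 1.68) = 3.71*n + 6.43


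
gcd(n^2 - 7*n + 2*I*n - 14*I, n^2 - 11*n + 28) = n - 7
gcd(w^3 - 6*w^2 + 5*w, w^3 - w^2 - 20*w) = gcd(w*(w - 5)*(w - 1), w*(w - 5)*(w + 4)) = w^2 - 5*w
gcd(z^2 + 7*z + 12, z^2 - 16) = z + 4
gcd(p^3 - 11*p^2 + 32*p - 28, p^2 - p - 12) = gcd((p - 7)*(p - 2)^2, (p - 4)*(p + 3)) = 1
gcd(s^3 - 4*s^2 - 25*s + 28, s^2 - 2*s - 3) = 1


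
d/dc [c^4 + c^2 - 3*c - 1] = 4*c^3 + 2*c - 3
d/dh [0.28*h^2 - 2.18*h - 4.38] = 0.56*h - 2.18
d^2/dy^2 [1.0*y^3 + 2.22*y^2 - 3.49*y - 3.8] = 6.0*y + 4.44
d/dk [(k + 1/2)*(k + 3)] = 2*k + 7/2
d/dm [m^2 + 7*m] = 2*m + 7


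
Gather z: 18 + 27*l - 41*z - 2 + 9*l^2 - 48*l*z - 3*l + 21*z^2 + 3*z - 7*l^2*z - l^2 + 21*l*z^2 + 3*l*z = 8*l^2 + 24*l + z^2*(21*l + 21) + z*(-7*l^2 - 45*l - 38) + 16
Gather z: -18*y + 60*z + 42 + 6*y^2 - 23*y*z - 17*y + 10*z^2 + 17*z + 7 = 6*y^2 - 35*y + 10*z^2 + z*(77 - 23*y) + 49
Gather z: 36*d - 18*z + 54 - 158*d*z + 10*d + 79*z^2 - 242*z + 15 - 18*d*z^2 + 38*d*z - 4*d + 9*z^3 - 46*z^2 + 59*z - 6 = 42*d + 9*z^3 + z^2*(33 - 18*d) + z*(-120*d - 201) + 63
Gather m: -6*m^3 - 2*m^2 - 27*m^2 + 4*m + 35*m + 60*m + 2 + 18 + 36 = -6*m^3 - 29*m^2 + 99*m + 56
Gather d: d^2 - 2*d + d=d^2 - d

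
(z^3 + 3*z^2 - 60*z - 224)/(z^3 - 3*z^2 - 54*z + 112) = (z + 4)/(z - 2)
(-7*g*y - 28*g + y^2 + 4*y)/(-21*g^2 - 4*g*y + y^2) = (y + 4)/(3*g + y)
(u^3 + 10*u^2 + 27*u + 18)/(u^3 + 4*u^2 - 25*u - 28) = (u^2 + 9*u + 18)/(u^2 + 3*u - 28)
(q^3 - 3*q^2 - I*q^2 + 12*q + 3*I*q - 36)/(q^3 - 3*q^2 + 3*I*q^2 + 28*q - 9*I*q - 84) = (q + 3*I)/(q + 7*I)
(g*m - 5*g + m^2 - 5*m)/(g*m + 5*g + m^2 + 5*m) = (m - 5)/(m + 5)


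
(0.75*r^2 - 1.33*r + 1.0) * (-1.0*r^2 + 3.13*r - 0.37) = -0.75*r^4 + 3.6775*r^3 - 5.4404*r^2 + 3.6221*r - 0.37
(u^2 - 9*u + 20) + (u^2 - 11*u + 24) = 2*u^2 - 20*u + 44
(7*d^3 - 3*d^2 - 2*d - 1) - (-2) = 7*d^3 - 3*d^2 - 2*d + 1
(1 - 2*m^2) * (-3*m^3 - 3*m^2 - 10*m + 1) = 6*m^5 + 6*m^4 + 17*m^3 - 5*m^2 - 10*m + 1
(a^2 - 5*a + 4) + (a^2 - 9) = 2*a^2 - 5*a - 5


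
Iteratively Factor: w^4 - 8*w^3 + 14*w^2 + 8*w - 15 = (w + 1)*(w^3 - 9*w^2 + 23*w - 15) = (w - 3)*(w + 1)*(w^2 - 6*w + 5) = (w - 3)*(w - 1)*(w + 1)*(w - 5)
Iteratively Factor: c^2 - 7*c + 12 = (c - 4)*(c - 3)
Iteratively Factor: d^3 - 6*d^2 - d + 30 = (d - 5)*(d^2 - d - 6) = (d - 5)*(d - 3)*(d + 2)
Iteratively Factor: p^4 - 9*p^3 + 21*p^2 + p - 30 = (p + 1)*(p^3 - 10*p^2 + 31*p - 30) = (p - 5)*(p + 1)*(p^2 - 5*p + 6) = (p - 5)*(p - 3)*(p + 1)*(p - 2)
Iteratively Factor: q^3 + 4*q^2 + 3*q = (q)*(q^2 + 4*q + 3) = q*(q + 3)*(q + 1)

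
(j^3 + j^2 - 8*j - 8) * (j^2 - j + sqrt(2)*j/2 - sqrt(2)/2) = j^5 + sqrt(2)*j^4/2 - 9*j^3 - 9*sqrt(2)*j^2/2 + 8*j + 4*sqrt(2)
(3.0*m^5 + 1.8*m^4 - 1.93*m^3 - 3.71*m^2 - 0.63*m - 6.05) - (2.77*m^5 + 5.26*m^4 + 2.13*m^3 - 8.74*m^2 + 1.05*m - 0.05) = 0.23*m^5 - 3.46*m^4 - 4.06*m^3 + 5.03*m^2 - 1.68*m - 6.0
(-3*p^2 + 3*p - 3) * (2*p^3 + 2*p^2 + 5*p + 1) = -6*p^5 - 15*p^3 + 6*p^2 - 12*p - 3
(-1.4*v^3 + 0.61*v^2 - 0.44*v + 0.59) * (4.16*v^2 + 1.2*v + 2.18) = -5.824*v^5 + 0.8576*v^4 - 4.1504*v^3 + 3.2562*v^2 - 0.2512*v + 1.2862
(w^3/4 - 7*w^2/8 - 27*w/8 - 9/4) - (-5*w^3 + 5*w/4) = 21*w^3/4 - 7*w^2/8 - 37*w/8 - 9/4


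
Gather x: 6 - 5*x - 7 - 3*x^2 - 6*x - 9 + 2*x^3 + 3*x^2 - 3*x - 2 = 2*x^3 - 14*x - 12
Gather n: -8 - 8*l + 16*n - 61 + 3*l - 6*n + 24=-5*l + 10*n - 45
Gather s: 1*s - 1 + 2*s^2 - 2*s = 2*s^2 - s - 1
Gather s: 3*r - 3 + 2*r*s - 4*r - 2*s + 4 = -r + s*(2*r - 2) + 1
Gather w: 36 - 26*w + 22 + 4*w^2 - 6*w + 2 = 4*w^2 - 32*w + 60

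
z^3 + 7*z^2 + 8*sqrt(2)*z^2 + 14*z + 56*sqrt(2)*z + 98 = (z + 7)*(z + sqrt(2))*(z + 7*sqrt(2))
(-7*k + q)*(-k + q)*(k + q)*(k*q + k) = 7*k^4*q + 7*k^4 - k^3*q^2 - k^3*q - 7*k^2*q^3 - 7*k^2*q^2 + k*q^4 + k*q^3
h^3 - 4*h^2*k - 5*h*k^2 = h*(h - 5*k)*(h + k)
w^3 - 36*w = w*(w - 6)*(w + 6)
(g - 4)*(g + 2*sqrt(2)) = g^2 - 4*g + 2*sqrt(2)*g - 8*sqrt(2)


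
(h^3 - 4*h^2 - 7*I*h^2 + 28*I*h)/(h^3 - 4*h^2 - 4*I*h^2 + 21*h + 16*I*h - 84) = h/(h + 3*I)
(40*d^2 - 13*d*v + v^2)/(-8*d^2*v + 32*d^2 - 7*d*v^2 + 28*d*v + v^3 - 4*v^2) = (-5*d + v)/(d*v - 4*d + v^2 - 4*v)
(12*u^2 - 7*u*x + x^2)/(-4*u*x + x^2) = (-3*u + x)/x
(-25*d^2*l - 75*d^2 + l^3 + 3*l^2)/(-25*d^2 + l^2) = l + 3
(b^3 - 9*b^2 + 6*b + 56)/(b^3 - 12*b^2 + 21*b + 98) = (b - 4)/(b - 7)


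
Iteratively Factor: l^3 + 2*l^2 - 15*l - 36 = (l + 3)*(l^2 - l - 12) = (l + 3)^2*(l - 4)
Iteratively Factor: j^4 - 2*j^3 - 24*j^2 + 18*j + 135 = (j - 5)*(j^3 + 3*j^2 - 9*j - 27) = (j - 5)*(j + 3)*(j^2 - 9) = (j - 5)*(j + 3)^2*(j - 3)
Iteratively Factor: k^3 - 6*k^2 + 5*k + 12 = (k - 4)*(k^2 - 2*k - 3) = (k - 4)*(k - 3)*(k + 1)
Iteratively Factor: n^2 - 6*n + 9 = (n - 3)*(n - 3)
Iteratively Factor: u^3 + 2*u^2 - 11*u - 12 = (u - 3)*(u^2 + 5*u + 4) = (u - 3)*(u + 1)*(u + 4)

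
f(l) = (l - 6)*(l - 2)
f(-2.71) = 41.02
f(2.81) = -2.58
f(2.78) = -2.51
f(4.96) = -3.08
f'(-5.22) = -18.44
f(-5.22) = 81.01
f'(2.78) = -2.44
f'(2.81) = -2.38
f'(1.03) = -5.94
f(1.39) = 2.81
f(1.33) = 3.13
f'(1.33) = -5.34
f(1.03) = 4.82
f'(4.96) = 1.92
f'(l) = 2*l - 8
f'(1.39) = -5.22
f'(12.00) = 16.00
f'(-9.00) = -26.00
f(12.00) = 60.00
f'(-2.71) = -13.42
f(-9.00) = 165.00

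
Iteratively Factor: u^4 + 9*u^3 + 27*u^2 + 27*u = (u + 3)*(u^3 + 6*u^2 + 9*u) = u*(u + 3)*(u^2 + 6*u + 9) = u*(u + 3)^2*(u + 3)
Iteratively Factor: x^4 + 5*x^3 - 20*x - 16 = (x - 2)*(x^3 + 7*x^2 + 14*x + 8) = (x - 2)*(x + 1)*(x^2 + 6*x + 8) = (x - 2)*(x + 1)*(x + 2)*(x + 4)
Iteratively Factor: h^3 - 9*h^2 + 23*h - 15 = (h - 5)*(h^2 - 4*h + 3) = (h - 5)*(h - 3)*(h - 1)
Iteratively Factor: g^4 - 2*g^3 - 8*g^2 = (g + 2)*(g^3 - 4*g^2) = g*(g + 2)*(g^2 - 4*g) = g^2*(g + 2)*(g - 4)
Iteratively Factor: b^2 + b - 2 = (b - 1)*(b + 2)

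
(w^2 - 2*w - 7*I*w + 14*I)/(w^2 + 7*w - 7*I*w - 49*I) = (w - 2)/(w + 7)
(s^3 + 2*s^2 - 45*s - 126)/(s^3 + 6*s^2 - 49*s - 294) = (s + 3)/(s + 7)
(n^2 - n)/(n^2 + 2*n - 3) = n/(n + 3)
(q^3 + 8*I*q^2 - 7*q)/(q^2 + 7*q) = (q^2 + 8*I*q - 7)/(q + 7)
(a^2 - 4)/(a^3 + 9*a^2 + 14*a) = (a - 2)/(a*(a + 7))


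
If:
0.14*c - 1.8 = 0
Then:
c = 12.86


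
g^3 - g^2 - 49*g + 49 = (g - 7)*(g - 1)*(g + 7)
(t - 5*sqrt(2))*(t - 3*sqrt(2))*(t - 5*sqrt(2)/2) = t^3 - 21*sqrt(2)*t^2/2 + 70*t - 75*sqrt(2)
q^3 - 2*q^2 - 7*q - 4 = (q - 4)*(q + 1)^2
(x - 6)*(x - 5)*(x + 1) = x^3 - 10*x^2 + 19*x + 30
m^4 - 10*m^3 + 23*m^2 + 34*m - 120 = (m - 5)*(m - 4)*(m - 3)*(m + 2)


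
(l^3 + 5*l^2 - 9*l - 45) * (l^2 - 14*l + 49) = l^5 - 9*l^4 - 30*l^3 + 326*l^2 + 189*l - 2205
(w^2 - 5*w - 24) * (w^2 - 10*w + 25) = w^4 - 15*w^3 + 51*w^2 + 115*w - 600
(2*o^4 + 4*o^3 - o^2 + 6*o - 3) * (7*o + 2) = 14*o^5 + 32*o^4 + o^3 + 40*o^2 - 9*o - 6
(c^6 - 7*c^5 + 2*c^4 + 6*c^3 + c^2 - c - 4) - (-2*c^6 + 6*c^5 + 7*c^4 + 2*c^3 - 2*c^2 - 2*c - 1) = 3*c^6 - 13*c^5 - 5*c^4 + 4*c^3 + 3*c^2 + c - 3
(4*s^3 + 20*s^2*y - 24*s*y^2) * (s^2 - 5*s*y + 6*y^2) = 4*s^5 - 100*s^3*y^2 + 240*s^2*y^3 - 144*s*y^4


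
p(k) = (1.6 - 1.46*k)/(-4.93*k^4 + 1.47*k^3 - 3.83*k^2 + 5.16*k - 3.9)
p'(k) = (1.6 - 1.46*k)*(19.72*k^3 - 4.41*k^2 + 7.66*k - 5.16)/(-4.93*k^4 + 1.47*k^3 - 3.83*k^2 + 5.16*k - 3.9)^2 - 1.46/(-4.93*k^4 + 1.47*k^3 - 3.83*k^2 + 5.16*k - 3.9) = (-21.5934*k^4 + 35.8444*k^3 - 12.6478*k^2 + 12.256*k - 2.562)/(24.3049*k^8 - 14.4942*k^7 + 39.9247*k^6 - 62.1378*k^5 + 68.2933*k^4 - 50.9916*k^3 + 56.4996*k^2 - 40.248*k + 15.21)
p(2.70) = 0.01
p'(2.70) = -0.01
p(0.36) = -0.42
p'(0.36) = 0.23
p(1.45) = 0.02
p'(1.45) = 0.01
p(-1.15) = -0.13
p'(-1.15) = -0.19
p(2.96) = 0.01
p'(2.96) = -0.01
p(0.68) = -0.22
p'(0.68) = 0.87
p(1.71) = 0.02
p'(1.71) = -0.01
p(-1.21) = -0.12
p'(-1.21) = -0.17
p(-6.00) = -0.00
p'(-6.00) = -0.00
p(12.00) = 0.00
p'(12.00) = -0.00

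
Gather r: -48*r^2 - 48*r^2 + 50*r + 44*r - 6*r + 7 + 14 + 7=-96*r^2 + 88*r + 28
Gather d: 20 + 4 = 24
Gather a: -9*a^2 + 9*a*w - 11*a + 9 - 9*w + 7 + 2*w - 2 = -9*a^2 + a*(9*w - 11) - 7*w + 14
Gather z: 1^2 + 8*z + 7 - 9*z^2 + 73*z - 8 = -9*z^2 + 81*z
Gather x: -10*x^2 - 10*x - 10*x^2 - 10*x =-20*x^2 - 20*x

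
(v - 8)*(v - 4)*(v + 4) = v^3 - 8*v^2 - 16*v + 128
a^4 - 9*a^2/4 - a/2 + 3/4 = (a - 3/2)*(a - 1/2)*(a + 1)^2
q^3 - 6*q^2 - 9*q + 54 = (q - 6)*(q - 3)*(q + 3)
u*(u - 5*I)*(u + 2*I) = u^3 - 3*I*u^2 + 10*u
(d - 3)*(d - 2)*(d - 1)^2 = d^4 - 7*d^3 + 17*d^2 - 17*d + 6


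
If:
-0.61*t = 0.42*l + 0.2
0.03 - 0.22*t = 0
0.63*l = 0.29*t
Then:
No Solution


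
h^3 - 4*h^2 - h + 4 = (h - 4)*(h - 1)*(h + 1)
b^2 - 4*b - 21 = (b - 7)*(b + 3)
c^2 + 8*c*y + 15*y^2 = (c + 3*y)*(c + 5*y)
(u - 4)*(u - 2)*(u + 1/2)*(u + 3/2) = u^4 - 4*u^3 - 13*u^2/4 + 23*u/2 + 6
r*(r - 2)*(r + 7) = r^3 + 5*r^2 - 14*r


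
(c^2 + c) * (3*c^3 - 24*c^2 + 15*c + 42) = 3*c^5 - 21*c^4 - 9*c^3 + 57*c^2 + 42*c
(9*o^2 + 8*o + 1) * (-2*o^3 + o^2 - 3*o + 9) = -18*o^5 - 7*o^4 - 21*o^3 + 58*o^2 + 69*o + 9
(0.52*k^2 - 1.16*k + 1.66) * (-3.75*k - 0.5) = -1.95*k^3 + 4.09*k^2 - 5.645*k - 0.83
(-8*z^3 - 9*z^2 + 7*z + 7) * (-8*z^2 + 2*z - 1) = 64*z^5 + 56*z^4 - 66*z^3 - 33*z^2 + 7*z - 7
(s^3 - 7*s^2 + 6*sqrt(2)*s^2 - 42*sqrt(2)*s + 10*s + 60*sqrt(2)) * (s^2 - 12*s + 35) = s^5 - 19*s^4 + 6*sqrt(2)*s^4 - 114*sqrt(2)*s^3 + 129*s^3 - 365*s^2 + 774*sqrt(2)*s^2 - 2190*sqrt(2)*s + 350*s + 2100*sqrt(2)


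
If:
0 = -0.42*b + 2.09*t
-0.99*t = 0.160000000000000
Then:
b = -0.80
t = -0.16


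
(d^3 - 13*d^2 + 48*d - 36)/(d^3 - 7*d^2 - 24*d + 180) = (d - 1)/(d + 5)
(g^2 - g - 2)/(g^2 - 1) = (g - 2)/(g - 1)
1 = 1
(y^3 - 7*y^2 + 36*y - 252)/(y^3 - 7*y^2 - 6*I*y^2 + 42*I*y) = (y + 6*I)/y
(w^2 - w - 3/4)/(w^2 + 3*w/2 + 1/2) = (w - 3/2)/(w + 1)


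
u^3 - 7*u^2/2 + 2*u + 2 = (u - 2)^2*(u + 1/2)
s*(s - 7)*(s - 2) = s^3 - 9*s^2 + 14*s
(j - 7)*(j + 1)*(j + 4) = j^3 - 2*j^2 - 31*j - 28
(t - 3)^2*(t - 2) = t^3 - 8*t^2 + 21*t - 18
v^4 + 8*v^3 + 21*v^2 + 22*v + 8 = (v + 1)^2*(v + 2)*(v + 4)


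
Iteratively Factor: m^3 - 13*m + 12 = (m - 1)*(m^2 + m - 12) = (m - 3)*(m - 1)*(m + 4)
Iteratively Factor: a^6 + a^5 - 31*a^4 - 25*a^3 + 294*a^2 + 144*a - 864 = (a + 3)*(a^5 - 2*a^4 - 25*a^3 + 50*a^2 + 144*a - 288) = (a + 3)*(a + 4)*(a^4 - 6*a^3 - a^2 + 54*a - 72) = (a - 2)*(a + 3)*(a + 4)*(a^3 - 4*a^2 - 9*a + 36) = (a - 4)*(a - 2)*(a + 3)*(a + 4)*(a^2 - 9) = (a - 4)*(a - 2)*(a + 3)^2*(a + 4)*(a - 3)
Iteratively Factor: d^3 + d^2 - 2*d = (d - 1)*(d^2 + 2*d) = d*(d - 1)*(d + 2)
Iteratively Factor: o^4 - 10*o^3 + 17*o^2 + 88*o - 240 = (o - 4)*(o^3 - 6*o^2 - 7*o + 60) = (o - 5)*(o - 4)*(o^2 - o - 12) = (o - 5)*(o - 4)*(o + 3)*(o - 4)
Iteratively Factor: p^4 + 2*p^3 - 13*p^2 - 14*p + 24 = (p - 1)*(p^3 + 3*p^2 - 10*p - 24) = (p - 3)*(p - 1)*(p^2 + 6*p + 8) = (p - 3)*(p - 1)*(p + 2)*(p + 4)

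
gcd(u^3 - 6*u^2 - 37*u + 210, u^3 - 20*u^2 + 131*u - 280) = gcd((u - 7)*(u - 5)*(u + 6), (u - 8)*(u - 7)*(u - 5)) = u^2 - 12*u + 35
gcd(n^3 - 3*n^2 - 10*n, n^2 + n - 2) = n + 2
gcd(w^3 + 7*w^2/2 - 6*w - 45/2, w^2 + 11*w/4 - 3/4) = w + 3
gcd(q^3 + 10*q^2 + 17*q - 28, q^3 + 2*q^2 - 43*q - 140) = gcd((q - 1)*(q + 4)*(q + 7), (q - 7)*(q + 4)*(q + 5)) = q + 4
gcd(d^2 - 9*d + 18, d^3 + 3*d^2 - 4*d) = 1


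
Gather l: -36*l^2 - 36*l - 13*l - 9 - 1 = -36*l^2 - 49*l - 10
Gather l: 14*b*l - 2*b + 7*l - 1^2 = -2*b + l*(14*b + 7) - 1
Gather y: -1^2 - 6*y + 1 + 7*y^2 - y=7*y^2 - 7*y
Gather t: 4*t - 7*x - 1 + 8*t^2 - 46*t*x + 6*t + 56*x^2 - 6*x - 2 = 8*t^2 + t*(10 - 46*x) + 56*x^2 - 13*x - 3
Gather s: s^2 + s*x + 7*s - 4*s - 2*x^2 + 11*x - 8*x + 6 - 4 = s^2 + s*(x + 3) - 2*x^2 + 3*x + 2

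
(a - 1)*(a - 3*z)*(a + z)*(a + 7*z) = a^4 + 5*a^3*z - a^3 - 17*a^2*z^2 - 5*a^2*z - 21*a*z^3 + 17*a*z^2 + 21*z^3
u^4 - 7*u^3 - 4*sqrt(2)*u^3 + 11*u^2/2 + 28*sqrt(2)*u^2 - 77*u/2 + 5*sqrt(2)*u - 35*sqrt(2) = (u - 7)*(u - 5*sqrt(2)/2)*(u - 2*sqrt(2))*(u + sqrt(2)/2)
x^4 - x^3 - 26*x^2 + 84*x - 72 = (x - 3)*(x - 2)^2*(x + 6)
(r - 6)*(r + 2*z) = r^2 + 2*r*z - 6*r - 12*z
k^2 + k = k*(k + 1)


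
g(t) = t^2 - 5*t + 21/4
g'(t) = 2*t - 5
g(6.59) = 15.73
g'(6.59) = 8.18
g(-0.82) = 10.02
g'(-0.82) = -6.64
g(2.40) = -0.99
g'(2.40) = -0.20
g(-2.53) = 24.30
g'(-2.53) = -10.06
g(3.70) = 0.44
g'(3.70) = 2.40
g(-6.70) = 83.64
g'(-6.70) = -18.40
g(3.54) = 0.08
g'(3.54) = 2.08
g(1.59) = -0.17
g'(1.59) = -1.82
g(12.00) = 89.25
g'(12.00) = 19.00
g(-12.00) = 209.25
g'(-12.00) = -29.00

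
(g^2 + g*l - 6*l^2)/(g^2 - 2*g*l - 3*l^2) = (-g^2 - g*l + 6*l^2)/(-g^2 + 2*g*l + 3*l^2)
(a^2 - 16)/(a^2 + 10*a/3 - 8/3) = 3*(a - 4)/(3*a - 2)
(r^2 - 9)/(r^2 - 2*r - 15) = (r - 3)/(r - 5)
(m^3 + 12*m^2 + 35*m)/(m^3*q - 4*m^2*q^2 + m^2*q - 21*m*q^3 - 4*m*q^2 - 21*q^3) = m*(-m^2 - 12*m - 35)/(q*(-m^3 + 4*m^2*q - m^2 + 21*m*q^2 + 4*m*q + 21*q^2))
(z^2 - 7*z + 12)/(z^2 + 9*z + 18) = (z^2 - 7*z + 12)/(z^2 + 9*z + 18)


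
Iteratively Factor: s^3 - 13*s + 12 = (s - 1)*(s^2 + s - 12) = (s - 3)*(s - 1)*(s + 4)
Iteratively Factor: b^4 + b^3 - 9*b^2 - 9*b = (b + 3)*(b^3 - 2*b^2 - 3*b) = (b + 1)*(b + 3)*(b^2 - 3*b) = (b - 3)*(b + 1)*(b + 3)*(b)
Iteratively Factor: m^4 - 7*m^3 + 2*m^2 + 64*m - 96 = (m + 3)*(m^3 - 10*m^2 + 32*m - 32) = (m - 2)*(m + 3)*(m^2 - 8*m + 16) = (m - 4)*(m - 2)*(m + 3)*(m - 4)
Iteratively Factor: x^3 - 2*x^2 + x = (x)*(x^2 - 2*x + 1) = x*(x - 1)*(x - 1)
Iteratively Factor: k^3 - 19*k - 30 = (k + 3)*(k^2 - 3*k - 10) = (k + 2)*(k + 3)*(k - 5)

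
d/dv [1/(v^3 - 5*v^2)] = (10 - 3*v)/(v^3*(v - 5)^2)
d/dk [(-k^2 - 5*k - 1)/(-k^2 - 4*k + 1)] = (-k^2 - 4*k - 9)/(k^4 + 8*k^3 + 14*k^2 - 8*k + 1)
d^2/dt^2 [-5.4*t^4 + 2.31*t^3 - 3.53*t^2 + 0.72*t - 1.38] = -64.8*t^2 + 13.86*t - 7.06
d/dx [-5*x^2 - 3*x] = -10*x - 3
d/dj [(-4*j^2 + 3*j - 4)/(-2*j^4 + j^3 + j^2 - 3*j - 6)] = ((8*j - 3)*(2*j^4 - j^3 - j^2 + 3*j + 6) - (4*j^2 - 3*j + 4)*(8*j^3 - 3*j^2 - 2*j + 3))/(2*j^4 - j^3 - j^2 + 3*j + 6)^2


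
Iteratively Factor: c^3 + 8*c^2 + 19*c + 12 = (c + 3)*(c^2 + 5*c + 4) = (c + 3)*(c + 4)*(c + 1)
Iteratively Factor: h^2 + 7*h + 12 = (h + 4)*(h + 3)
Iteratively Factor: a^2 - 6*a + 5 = (a - 1)*(a - 5)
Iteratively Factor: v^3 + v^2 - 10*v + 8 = (v - 1)*(v^2 + 2*v - 8) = (v - 1)*(v + 4)*(v - 2)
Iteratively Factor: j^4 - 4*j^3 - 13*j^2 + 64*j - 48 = (j - 4)*(j^3 - 13*j + 12) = (j - 4)*(j - 1)*(j^2 + j - 12) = (j - 4)*(j - 3)*(j - 1)*(j + 4)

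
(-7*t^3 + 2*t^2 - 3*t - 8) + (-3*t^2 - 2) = -7*t^3 - t^2 - 3*t - 10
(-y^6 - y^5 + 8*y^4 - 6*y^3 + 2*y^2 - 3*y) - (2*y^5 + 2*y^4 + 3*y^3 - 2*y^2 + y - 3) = -y^6 - 3*y^5 + 6*y^4 - 9*y^3 + 4*y^2 - 4*y + 3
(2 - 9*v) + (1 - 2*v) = 3 - 11*v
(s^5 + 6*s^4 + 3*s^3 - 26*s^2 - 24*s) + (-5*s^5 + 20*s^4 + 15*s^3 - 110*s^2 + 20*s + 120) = -4*s^5 + 26*s^4 + 18*s^3 - 136*s^2 - 4*s + 120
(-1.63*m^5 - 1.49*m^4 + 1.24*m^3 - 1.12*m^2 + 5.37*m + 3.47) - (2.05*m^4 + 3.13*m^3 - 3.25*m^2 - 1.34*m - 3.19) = -1.63*m^5 - 3.54*m^4 - 1.89*m^3 + 2.13*m^2 + 6.71*m + 6.66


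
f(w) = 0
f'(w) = 0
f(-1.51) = 0.00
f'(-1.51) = 0.00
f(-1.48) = 0.00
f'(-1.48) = 0.00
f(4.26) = 0.00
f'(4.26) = 0.00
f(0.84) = 0.00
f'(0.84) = 0.00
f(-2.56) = 0.00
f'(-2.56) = 0.00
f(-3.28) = 0.00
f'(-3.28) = 0.00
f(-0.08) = 0.00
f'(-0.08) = 0.00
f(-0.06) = 0.00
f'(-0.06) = 0.00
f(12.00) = 0.00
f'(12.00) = 0.00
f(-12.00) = 0.00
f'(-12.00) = 0.00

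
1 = 1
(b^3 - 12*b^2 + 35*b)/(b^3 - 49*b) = (b - 5)/(b + 7)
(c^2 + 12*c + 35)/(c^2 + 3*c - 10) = (c + 7)/(c - 2)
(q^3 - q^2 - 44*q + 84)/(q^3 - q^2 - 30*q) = (q^2 + 5*q - 14)/(q*(q + 5))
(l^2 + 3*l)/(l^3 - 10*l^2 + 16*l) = (l + 3)/(l^2 - 10*l + 16)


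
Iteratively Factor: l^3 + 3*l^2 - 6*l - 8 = (l + 1)*(l^2 + 2*l - 8) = (l + 1)*(l + 4)*(l - 2)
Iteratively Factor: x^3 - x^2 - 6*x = (x - 3)*(x^2 + 2*x) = (x - 3)*(x + 2)*(x)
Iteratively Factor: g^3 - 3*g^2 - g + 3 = (g + 1)*(g^2 - 4*g + 3) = (g - 1)*(g + 1)*(g - 3)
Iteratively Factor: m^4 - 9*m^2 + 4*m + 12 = (m - 2)*(m^3 + 2*m^2 - 5*m - 6) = (m - 2)*(m + 1)*(m^2 + m - 6) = (m - 2)^2*(m + 1)*(m + 3)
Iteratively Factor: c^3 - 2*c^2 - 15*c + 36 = (c + 4)*(c^2 - 6*c + 9) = (c - 3)*(c + 4)*(c - 3)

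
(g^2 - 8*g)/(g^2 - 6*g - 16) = g/(g + 2)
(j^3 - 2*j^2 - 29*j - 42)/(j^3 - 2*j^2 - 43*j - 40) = (-j^3 + 2*j^2 + 29*j + 42)/(-j^3 + 2*j^2 + 43*j + 40)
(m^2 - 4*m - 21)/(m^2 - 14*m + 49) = (m + 3)/(m - 7)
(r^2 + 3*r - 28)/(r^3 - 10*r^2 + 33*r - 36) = (r + 7)/(r^2 - 6*r + 9)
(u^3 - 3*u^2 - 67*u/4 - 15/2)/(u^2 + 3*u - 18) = (4*u^3 - 12*u^2 - 67*u - 30)/(4*(u^2 + 3*u - 18))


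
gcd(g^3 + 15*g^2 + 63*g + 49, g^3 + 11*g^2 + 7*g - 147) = g^2 + 14*g + 49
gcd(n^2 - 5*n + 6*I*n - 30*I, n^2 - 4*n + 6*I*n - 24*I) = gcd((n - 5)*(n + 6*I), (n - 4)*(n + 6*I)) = n + 6*I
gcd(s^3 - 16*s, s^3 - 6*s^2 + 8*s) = s^2 - 4*s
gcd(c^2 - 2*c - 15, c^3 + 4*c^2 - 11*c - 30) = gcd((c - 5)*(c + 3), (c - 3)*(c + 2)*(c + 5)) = 1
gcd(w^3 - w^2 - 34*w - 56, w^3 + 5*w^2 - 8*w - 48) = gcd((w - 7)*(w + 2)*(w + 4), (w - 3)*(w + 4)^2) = w + 4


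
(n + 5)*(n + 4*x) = n^2 + 4*n*x + 5*n + 20*x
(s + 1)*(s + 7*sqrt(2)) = s^2 + s + 7*sqrt(2)*s + 7*sqrt(2)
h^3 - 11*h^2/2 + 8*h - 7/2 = (h - 7/2)*(h - 1)^2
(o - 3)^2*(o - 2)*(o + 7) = o^4 - o^3 - 35*o^2 + 129*o - 126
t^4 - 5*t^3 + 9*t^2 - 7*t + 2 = (t - 2)*(t - 1)^3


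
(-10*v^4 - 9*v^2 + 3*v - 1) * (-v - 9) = 10*v^5 + 90*v^4 + 9*v^3 + 78*v^2 - 26*v + 9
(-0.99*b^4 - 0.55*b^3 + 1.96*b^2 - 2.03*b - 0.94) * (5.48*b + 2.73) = -5.4252*b^5 - 5.7167*b^4 + 9.2393*b^3 - 5.7736*b^2 - 10.6931*b - 2.5662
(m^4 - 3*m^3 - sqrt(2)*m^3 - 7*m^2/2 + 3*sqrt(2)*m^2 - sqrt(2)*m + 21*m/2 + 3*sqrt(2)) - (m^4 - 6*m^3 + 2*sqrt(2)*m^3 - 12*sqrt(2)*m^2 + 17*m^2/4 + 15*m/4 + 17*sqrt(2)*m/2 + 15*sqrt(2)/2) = -3*sqrt(2)*m^3 + 3*m^3 - 31*m^2/4 + 15*sqrt(2)*m^2 - 19*sqrt(2)*m/2 + 27*m/4 - 9*sqrt(2)/2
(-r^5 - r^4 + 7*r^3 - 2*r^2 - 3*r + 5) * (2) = -2*r^5 - 2*r^4 + 14*r^3 - 4*r^2 - 6*r + 10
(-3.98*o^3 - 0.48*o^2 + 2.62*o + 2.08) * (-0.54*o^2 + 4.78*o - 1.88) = 2.1492*o^5 - 18.7652*o^4 + 3.7732*o^3 + 12.3028*o^2 + 5.0168*o - 3.9104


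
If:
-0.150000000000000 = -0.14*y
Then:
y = 1.07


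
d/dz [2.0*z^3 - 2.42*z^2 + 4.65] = z*(6.0*z - 4.84)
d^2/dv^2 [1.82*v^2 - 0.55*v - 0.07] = 3.64000000000000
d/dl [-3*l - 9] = -3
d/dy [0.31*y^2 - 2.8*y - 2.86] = 0.62*y - 2.8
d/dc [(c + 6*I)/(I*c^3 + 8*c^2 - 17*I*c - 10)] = 2*(I*c^3 - 5*c^2 + 48*I*c + 56)/(c^6 - 16*I*c^5 - 98*c^4 + 292*I*c^3 + 449*c^2 - 340*I*c - 100)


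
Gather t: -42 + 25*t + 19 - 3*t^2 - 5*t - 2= -3*t^2 + 20*t - 25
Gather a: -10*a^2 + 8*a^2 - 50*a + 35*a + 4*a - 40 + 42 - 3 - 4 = -2*a^2 - 11*a - 5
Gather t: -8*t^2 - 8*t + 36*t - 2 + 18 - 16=-8*t^2 + 28*t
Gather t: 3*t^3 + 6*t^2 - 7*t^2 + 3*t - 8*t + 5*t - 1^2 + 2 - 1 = 3*t^3 - t^2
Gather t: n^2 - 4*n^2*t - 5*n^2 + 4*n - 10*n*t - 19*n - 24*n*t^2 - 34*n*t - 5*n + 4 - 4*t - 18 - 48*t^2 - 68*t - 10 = -4*n^2 - 20*n + t^2*(-24*n - 48) + t*(-4*n^2 - 44*n - 72) - 24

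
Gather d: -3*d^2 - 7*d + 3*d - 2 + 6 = -3*d^2 - 4*d + 4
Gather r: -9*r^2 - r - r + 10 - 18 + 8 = -9*r^2 - 2*r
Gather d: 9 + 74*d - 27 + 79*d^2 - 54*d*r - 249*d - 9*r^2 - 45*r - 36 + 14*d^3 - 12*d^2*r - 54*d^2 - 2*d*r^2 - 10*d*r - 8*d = 14*d^3 + d^2*(25 - 12*r) + d*(-2*r^2 - 64*r - 183) - 9*r^2 - 45*r - 54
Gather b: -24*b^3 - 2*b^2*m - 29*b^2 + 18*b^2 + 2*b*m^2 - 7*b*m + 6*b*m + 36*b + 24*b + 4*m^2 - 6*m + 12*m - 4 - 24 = -24*b^3 + b^2*(-2*m - 11) + b*(2*m^2 - m + 60) + 4*m^2 + 6*m - 28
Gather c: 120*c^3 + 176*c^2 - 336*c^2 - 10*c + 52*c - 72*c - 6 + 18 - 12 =120*c^3 - 160*c^2 - 30*c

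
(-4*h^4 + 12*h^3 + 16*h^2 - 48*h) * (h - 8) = -4*h^5 + 44*h^4 - 80*h^3 - 176*h^2 + 384*h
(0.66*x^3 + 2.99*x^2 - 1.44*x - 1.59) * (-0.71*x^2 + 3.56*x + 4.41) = -0.4686*x^5 + 0.2267*x^4 + 14.5774*x^3 + 9.1884*x^2 - 12.0108*x - 7.0119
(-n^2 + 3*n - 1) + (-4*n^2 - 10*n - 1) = -5*n^2 - 7*n - 2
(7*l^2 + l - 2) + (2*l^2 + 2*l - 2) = 9*l^2 + 3*l - 4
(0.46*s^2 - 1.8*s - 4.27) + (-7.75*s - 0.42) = 0.46*s^2 - 9.55*s - 4.69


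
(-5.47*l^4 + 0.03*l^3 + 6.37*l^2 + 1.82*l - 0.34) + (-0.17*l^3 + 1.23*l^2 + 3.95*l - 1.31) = -5.47*l^4 - 0.14*l^3 + 7.6*l^2 + 5.77*l - 1.65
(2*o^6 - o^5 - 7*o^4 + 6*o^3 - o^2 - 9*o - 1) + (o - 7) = 2*o^6 - o^5 - 7*o^4 + 6*o^3 - o^2 - 8*o - 8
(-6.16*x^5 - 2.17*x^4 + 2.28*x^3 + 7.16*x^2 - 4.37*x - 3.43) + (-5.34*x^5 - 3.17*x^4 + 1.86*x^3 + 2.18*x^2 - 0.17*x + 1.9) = -11.5*x^5 - 5.34*x^4 + 4.14*x^3 + 9.34*x^2 - 4.54*x - 1.53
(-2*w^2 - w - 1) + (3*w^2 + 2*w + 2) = w^2 + w + 1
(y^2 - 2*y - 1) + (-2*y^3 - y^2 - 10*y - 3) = -2*y^3 - 12*y - 4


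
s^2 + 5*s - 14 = (s - 2)*(s + 7)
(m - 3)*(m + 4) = m^2 + m - 12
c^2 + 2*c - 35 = (c - 5)*(c + 7)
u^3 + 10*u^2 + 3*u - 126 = (u - 3)*(u + 6)*(u + 7)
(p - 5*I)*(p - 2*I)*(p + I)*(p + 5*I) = p^4 - I*p^3 + 27*p^2 - 25*I*p + 50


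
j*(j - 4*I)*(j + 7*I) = j^3 + 3*I*j^2 + 28*j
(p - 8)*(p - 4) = p^2 - 12*p + 32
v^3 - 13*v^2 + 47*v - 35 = (v - 7)*(v - 5)*(v - 1)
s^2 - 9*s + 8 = (s - 8)*(s - 1)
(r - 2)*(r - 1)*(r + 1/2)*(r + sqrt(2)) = r^4 - 5*r^3/2 + sqrt(2)*r^3 - 5*sqrt(2)*r^2/2 + r^2/2 + sqrt(2)*r/2 + r + sqrt(2)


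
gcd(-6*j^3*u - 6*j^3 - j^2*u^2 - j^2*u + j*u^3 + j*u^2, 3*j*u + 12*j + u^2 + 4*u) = 1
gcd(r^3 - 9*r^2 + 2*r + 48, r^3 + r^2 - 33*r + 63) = r - 3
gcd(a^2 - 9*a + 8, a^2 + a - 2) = a - 1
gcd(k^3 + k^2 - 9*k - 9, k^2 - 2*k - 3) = k^2 - 2*k - 3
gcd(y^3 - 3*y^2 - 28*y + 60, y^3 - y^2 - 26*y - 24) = y - 6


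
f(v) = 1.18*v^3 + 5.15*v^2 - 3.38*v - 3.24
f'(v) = 3.54*v^2 + 10.3*v - 3.38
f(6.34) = 483.05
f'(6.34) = 204.21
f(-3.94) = 17.85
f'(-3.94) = 10.99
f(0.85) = -1.67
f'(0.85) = 7.93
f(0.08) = -3.48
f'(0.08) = -2.53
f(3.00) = 64.83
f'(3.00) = 59.38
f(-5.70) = -35.18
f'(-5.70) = 52.92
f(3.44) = 94.11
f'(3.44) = 73.94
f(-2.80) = 20.70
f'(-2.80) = -4.47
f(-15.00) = -2776.29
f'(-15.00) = 638.62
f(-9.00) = -415.89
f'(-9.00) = 190.66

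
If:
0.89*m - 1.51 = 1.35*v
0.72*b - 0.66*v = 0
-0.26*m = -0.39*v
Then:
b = -92.28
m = -151.00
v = -100.67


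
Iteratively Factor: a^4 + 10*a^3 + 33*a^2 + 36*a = (a + 4)*(a^3 + 6*a^2 + 9*a) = (a + 3)*(a + 4)*(a^2 + 3*a) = (a + 3)^2*(a + 4)*(a)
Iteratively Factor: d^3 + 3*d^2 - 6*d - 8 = (d - 2)*(d^2 + 5*d + 4) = (d - 2)*(d + 4)*(d + 1)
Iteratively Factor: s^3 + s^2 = (s)*(s^2 + s) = s*(s + 1)*(s)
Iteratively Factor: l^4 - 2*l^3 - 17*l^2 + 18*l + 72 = (l - 3)*(l^3 + l^2 - 14*l - 24) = (l - 4)*(l - 3)*(l^2 + 5*l + 6) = (l - 4)*(l - 3)*(l + 3)*(l + 2)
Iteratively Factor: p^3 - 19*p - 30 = (p + 3)*(p^2 - 3*p - 10) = (p - 5)*(p + 3)*(p + 2)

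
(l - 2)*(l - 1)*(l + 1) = l^3 - 2*l^2 - l + 2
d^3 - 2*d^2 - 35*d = d*(d - 7)*(d + 5)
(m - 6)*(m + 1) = m^2 - 5*m - 6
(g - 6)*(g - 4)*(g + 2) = g^3 - 8*g^2 + 4*g + 48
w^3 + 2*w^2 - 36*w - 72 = (w - 6)*(w + 2)*(w + 6)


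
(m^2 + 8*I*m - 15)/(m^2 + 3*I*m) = (m + 5*I)/m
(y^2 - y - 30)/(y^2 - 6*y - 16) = (-y^2 + y + 30)/(-y^2 + 6*y + 16)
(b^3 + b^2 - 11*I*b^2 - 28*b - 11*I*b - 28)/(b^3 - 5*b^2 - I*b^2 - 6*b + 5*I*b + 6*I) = (b^2 - 11*I*b - 28)/(b^2 - b*(6 + I) + 6*I)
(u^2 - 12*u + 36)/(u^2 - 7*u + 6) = (u - 6)/(u - 1)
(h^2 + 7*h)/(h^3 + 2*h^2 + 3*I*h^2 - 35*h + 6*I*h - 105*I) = h/(h^2 + h*(-5 + 3*I) - 15*I)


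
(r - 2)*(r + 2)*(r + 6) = r^3 + 6*r^2 - 4*r - 24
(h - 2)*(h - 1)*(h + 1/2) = h^3 - 5*h^2/2 + h/2 + 1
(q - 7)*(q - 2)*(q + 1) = q^3 - 8*q^2 + 5*q + 14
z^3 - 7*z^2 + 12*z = z*(z - 4)*(z - 3)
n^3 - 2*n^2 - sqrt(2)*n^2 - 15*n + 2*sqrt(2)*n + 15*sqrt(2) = (n - 5)*(n + 3)*(n - sqrt(2))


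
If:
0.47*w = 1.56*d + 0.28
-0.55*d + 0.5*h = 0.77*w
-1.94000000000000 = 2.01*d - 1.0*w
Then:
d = 1.03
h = 7.30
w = 4.00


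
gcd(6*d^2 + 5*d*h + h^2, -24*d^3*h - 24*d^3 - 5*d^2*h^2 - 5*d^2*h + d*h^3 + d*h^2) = 3*d + h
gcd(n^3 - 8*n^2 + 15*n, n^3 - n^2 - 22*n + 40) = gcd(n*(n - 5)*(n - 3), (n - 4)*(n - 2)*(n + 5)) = 1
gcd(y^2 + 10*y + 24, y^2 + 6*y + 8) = y + 4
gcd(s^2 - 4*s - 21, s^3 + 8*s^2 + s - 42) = s + 3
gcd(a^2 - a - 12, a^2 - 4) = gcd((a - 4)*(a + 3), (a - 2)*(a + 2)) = 1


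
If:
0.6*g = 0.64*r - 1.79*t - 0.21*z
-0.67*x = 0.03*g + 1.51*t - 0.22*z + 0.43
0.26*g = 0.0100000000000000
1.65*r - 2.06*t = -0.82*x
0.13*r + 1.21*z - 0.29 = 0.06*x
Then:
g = 0.04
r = 2.25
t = 0.81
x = -2.51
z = -0.13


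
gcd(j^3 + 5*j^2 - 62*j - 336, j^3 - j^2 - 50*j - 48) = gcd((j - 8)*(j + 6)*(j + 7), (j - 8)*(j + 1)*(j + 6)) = j^2 - 2*j - 48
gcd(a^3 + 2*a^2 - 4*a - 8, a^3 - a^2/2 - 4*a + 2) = a^2 - 4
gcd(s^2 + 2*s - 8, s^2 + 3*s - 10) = s - 2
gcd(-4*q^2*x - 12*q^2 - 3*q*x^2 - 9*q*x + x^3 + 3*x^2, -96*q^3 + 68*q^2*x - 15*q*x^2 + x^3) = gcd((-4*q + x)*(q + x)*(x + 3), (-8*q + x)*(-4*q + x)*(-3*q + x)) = -4*q + x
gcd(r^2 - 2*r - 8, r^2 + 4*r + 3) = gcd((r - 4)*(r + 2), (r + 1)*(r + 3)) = 1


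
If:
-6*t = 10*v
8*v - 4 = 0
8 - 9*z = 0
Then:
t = -5/6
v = 1/2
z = 8/9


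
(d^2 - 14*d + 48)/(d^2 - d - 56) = (d - 6)/(d + 7)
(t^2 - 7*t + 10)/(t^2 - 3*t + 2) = (t - 5)/(t - 1)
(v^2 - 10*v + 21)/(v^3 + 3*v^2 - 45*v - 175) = (v - 3)/(v^2 + 10*v + 25)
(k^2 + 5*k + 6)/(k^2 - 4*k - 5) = (k^2 + 5*k + 6)/(k^2 - 4*k - 5)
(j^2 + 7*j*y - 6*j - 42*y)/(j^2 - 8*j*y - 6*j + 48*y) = (-j - 7*y)/(-j + 8*y)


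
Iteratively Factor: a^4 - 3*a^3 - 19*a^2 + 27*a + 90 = (a - 5)*(a^3 + 2*a^2 - 9*a - 18) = (a - 5)*(a + 2)*(a^2 - 9) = (a - 5)*(a + 2)*(a + 3)*(a - 3)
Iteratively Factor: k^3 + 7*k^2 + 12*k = (k + 4)*(k^2 + 3*k) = k*(k + 4)*(k + 3)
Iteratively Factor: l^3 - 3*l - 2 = (l + 1)*(l^2 - l - 2) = (l - 2)*(l + 1)*(l + 1)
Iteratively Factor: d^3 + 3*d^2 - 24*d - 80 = (d + 4)*(d^2 - d - 20) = (d + 4)^2*(d - 5)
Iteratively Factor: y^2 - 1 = (y + 1)*(y - 1)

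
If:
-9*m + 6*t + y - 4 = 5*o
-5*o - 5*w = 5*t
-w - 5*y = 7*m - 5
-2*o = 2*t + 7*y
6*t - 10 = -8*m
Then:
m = 643/992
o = -985/992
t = 199/248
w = 189/992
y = 27/496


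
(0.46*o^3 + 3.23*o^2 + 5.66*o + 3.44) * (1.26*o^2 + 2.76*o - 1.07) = 0.5796*o^5 + 5.3394*o^4 + 15.5542*o^3 + 16.4999*o^2 + 3.4382*o - 3.6808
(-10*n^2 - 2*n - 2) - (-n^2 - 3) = -9*n^2 - 2*n + 1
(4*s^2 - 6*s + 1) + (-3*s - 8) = 4*s^2 - 9*s - 7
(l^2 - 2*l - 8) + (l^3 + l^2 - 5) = l^3 + 2*l^2 - 2*l - 13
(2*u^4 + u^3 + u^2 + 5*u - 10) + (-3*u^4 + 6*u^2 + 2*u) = -u^4 + u^3 + 7*u^2 + 7*u - 10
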